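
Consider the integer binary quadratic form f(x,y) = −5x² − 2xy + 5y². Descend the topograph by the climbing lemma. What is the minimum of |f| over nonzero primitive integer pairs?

descent: ρ → (5,2,-5)  [lands on river]
river: ρ → (-5,8,2)
river: ρ → (2,8,-5)
river: ρ → (-5,2,5)
river: ρ → (5,8,-2)
river: ρ → (-2,8,5)
closes: descent 1, river 6
min |a| on river = 2

2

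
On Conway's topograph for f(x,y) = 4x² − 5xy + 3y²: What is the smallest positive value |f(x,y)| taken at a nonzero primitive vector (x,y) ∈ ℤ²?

translate: b→3 (≡-5 mod 8), so (4,-5,3)→(4,3,2)
flip: (4,3,2)→(2,-3,4)
translate: b→1 (≡-3 mod 4), so (2,-3,4)→(2,1,3)
reduced (well bottom): (2,1,3) with a≤c, −a<b≤a
well minimum = a = 2

2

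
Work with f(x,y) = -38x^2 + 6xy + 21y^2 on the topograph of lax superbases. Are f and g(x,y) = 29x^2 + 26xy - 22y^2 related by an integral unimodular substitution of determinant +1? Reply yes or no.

D₁ = 3228, D₂ = 3228
river cycle of f (length 14): (21, 36, -23), (-23, 56, 1), (1, 56, -23), (-23, 36, 21), (21, 48, -11), (-11, 40, 37), (37, 34, -14), (-14, 50, 13), (13, 54, -6), (-6, 54, 13), … (4 more)
river cycle of g (length 18): (-22, 18, 33), (33, 48, -7), (-7, 50, 26), (26, 54, -3), (-3, 54, 26), (26, 50, -7), (-7, 48, 33), (33, 18, -22), (-22, 26, 29), (29, 32, -19), … (8 more)
cycles differ ⇒ inequivalent

no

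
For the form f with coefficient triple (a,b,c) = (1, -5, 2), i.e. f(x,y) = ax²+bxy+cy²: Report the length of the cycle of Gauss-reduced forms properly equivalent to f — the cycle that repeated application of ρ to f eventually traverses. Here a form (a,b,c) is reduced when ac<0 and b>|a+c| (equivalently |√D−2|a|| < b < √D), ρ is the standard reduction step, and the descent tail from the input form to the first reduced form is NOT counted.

D = 17, ⌊√D⌋ = 4
descent: ρ → (2,1,-2)  [lands on river]
river: ρ → (-2,3,1)
river: ρ → (1,3,-2)
river: ρ → (-2,1,2)
river: ρ → (2,3,-1)
river: ρ → (-1,3,2)
ρ-cycle length = 6 (tail of 1 descent step not counted)

6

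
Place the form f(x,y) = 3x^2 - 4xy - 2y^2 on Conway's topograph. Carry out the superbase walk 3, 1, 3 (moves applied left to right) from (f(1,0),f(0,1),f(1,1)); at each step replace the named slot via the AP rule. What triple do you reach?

start (3,-2,-3) = (f(1,0),f(0,1),f(1,1))
replace slot 3: 2·(3+(-2)) − (-3) = 5 → (3,-2,5)
replace slot 1: 2·((-2)+5) − 3 = 3 → (3,-2,5)
replace slot 3: 2·(3+(-2)) − 5 = -3 → (3,-2,-3)

3,-2,-3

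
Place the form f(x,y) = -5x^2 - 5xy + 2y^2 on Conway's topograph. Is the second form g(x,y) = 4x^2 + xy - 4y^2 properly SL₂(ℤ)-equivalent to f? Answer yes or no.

D₁ = 65, D₂ = 65
river cycle of f (length 6): (2, 5, -5), (-5, 5, 2), (2, 7, -2), (-2, 5, 5), (5, 5, -2), (-2, 7, 2)
river cycle of g (length 6): (-4, 7, 1), (1, 7, -4), (-4, 1, 4), (4, 7, -1), (-1, 7, 4), (4, 1, -4)
cycles differ ⇒ inequivalent

no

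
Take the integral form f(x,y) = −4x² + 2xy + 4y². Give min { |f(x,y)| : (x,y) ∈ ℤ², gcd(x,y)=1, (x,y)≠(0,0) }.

river: ρ → (4,6,-2)
river: ρ → (-2,6,4)
river: ρ → (4,2,-4)
river: ρ → (-4,6,2)
river: ρ → (2,6,-4)
river: ρ → (-4,2,4)
closes: descent 0, river 6
min |a| on river = 2

2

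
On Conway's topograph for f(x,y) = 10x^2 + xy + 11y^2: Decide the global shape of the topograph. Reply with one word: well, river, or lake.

D = b²−4ac = 1² − 4·10·11 = -439
D < 0 ⇒ definite ⇒ every region one sign ⇒ single well

well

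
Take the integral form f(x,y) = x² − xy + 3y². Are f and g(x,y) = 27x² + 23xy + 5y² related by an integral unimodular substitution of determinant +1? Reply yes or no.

D₁ = -11, D₂ = -11
f: translate: b→1 (≡-1 mod 2), so (1,-1,3)→(1,1,3)
f: reduced (well bottom): (1,1,3) with a≤c, −a<b≤a
g: flip: (27,23,5)→(5,-23,27)
g: translate: b→-3 (≡-23 mod 10), so (5,-23,27)→(5,-3,1)
g: flip: (5,-3,1)→(1,3,5)
g: translate: b→1 (≡3 mod 2), so (1,3,5)→(1,1,3)
g: reduced (well bottom): (1,1,3) with a≤c, −a<b≤a
reduced forms (1, 1, 3) vs (1, 1, 3) ⇒ equivalent

yes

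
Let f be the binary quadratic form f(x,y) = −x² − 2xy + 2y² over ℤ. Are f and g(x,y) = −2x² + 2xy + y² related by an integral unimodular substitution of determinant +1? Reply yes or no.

D₁ = 12, D₂ = 12
river cycle of f (length 2): (2, 2, -1), (-1, 2, 2)
river cycle of g (length 2): (1, 2, -2), (-2, 2, 1)
cycles differ ⇒ inequivalent

no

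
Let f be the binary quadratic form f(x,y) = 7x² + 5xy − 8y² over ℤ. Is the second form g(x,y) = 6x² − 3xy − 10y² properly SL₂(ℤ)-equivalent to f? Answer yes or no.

D₁ = 249, D₂ = 249
river cycle of f (length 16): (-8, 11, 4), (4, 13, -5), (-5, 7, 10), (10, 13, -2), (-2, 15, 3), (3, 15, -2), (-2, 13, 10), (10, 7, -5), (-5, 13, 4), (4, 11, -8), … (6 more)
river cycle of g (length 16): (6, 9, -7), (-7, 5, 8), (8, 11, -4), (-4, 13, 5), (5, 7, -10), (-10, 13, 2), (2, 15, -3), (-3, 15, 2), (2, 13, -10), (-10, 7, 5), … (6 more)
cycles differ ⇒ inequivalent

no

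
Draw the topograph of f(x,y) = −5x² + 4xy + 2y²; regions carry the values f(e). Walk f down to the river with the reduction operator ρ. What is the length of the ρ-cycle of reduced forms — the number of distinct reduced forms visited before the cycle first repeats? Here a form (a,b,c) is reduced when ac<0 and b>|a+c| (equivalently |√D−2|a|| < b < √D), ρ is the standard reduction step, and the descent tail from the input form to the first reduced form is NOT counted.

D = 56, ⌊√D⌋ = 7
river: ρ → (2,4,-5)
river: ρ → (-5,6,1)
river: ρ → (1,6,-5)
river: ρ → (-5,4,2)
ρ-cycle length = 4 (tail of 0 descent steps not counted)

4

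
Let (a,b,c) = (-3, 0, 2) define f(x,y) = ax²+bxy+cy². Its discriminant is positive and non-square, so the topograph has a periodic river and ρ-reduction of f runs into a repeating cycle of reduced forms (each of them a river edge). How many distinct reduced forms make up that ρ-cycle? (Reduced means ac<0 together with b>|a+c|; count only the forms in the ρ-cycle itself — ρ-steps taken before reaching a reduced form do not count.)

D = 24, ⌊√D⌋ = 4
descent: ρ → (2,4,-1)  [lands on river]
river: ρ → (-1,4,2)
ρ-cycle length = 2 (tail of 1 descent step not counted)

2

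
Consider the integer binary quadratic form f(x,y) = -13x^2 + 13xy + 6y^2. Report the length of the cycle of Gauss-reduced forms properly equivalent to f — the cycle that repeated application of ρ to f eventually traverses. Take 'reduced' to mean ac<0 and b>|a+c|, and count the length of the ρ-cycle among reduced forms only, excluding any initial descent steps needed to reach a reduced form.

D = 481, ⌊√D⌋ = 21
river: ρ → (6,11,-15)
river: ρ → (-15,19,2)
river: ρ → (2,21,-5)
river: ρ → (-5,19,6)
river: ρ → (6,17,-8)
river: ρ → (-8,15,8)
river: ρ → (8,17,-6)
river: ρ → (-6,19,5)
river: ρ → (5,21,-2)
river: ρ → (-2,19,15)
river: ρ → (15,11,-6)
river: ρ → (-6,13,13)
river: ρ → (13,13,-6)
river: ρ → (-6,11,15)
river: ρ → (15,19,-2)
river: ρ → (-2,21,5)
river: ρ → (5,19,-6)
river: ρ → (-6,17,8)
river: ρ → (8,15,-8)
river: ρ → (-8,17,6)
river: ρ → (6,19,-5)
river: ρ → (-5,21,2)
river: ρ → (2,19,-15)
river: ρ → (-15,11,6)
river: ρ → (6,13,-13)
river: ρ → (-13,13,6)
ρ-cycle length = 26 (tail of 0 descent steps not counted)

26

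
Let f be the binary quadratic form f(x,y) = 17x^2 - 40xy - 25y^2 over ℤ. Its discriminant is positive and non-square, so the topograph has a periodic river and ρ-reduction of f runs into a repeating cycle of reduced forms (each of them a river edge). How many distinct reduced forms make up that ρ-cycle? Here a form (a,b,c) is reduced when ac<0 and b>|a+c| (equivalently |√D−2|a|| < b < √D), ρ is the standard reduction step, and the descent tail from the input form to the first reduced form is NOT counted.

D = 3300, ⌊√D⌋ = 57
descent: ρ → (-25,40,17)  [lands on river]
river: ρ → (17,28,-37)
river: ρ → (-37,46,8)
river: ρ → (8,50,-25)
river: ρ → (-25,50,8)
river: ρ → (8,46,-37)
river: ρ → (-37,28,17)
river: ρ → (17,40,-25)
river: ρ → (-25,10,32)
river: ρ → (32,54,-3)
river: ρ → (-3,54,32)
river: ρ → (32,10,-25)
ρ-cycle length = 12 (tail of 1 descent step not counted)

12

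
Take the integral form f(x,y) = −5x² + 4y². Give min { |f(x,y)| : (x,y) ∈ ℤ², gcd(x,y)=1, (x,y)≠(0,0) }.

descent: ρ → (4,8,-1)  [lands on river]
river: ρ → (-1,8,4)
closes: descent 1, river 2
min |a| on river = 1

1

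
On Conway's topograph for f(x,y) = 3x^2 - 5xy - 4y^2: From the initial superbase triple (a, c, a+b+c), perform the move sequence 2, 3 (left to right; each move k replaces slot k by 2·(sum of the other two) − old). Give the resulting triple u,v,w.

start (3,-4,-6) = (f(1,0),f(0,1),f(1,1))
replace slot 2: 2·(3+(-6)) − (-4) = -2 → (3,-2,-6)
replace slot 3: 2·(3+(-2)) − (-6) = 8 → (3,-2,8)

3,-2,8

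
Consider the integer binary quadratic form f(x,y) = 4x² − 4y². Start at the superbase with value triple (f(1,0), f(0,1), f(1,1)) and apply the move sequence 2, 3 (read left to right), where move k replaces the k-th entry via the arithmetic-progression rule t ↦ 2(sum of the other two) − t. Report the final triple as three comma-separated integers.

start (4,-4,0) = (f(1,0),f(0,1),f(1,1))
replace slot 2: 2·(4+0) − (-4) = 12 → (4,12,0)
replace slot 3: 2·(4+12) − 0 = 32 → (4,12,32)

4,12,32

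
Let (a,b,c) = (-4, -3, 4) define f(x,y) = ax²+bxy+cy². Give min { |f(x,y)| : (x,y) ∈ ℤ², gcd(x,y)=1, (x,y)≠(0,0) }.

descent: ρ → (4,3,-4)  [lands on river]
river: ρ → (-4,5,3)
river: ρ → (3,7,-2)
river: ρ → (-2,5,6)
river: ρ → (6,7,-1)
river: ρ → (-1,7,6)
river: ρ → (6,5,-2)
river: ρ → (-2,7,3)
river: ρ → (3,5,-4)
river: ρ → (-4,3,4)
river: ρ → (4,5,-3)
river: ρ → (-3,7,2)
river: ρ → (2,5,-6)
river: ρ → (-6,7,1)
river: ρ → (1,7,-6)
river: ρ → (-6,5,2)
river: ρ → (2,7,-3)
river: ρ → (-3,5,4)
closes: descent 1, river 18
min |a| on river = 1

1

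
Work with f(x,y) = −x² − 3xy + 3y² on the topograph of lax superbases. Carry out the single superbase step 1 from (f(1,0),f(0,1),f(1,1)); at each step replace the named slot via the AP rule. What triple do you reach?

start (-1,3,-1) = (f(1,0),f(0,1),f(1,1))
replace slot 1: 2·(3+(-1)) − (-1) = 5 → (5,3,-1)

5,3,-1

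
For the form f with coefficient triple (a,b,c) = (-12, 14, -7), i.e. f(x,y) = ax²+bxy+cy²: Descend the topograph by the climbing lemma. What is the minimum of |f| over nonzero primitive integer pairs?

translate: b→10 (≡-14 mod 24), so (12,-14,7)→(12,10,5)
flip: (12,10,5)→(5,-10,12)
translate: b→0 (≡-10 mod 10), so (5,-10,12)→(5,0,7)
reduced (well bottom): (5,0,7) with a≤c, −a<b≤a
well minimum |f| = |-5| = 5 (negative-definite)

5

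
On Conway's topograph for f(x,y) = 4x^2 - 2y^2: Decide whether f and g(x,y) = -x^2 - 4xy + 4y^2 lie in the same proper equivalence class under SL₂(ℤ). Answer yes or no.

D₁ = 32, D₂ = 32
river cycle of f (length 2): (-2, 4, 2), (2, 4, -2)
river cycle of g (length 2): (4, 4, -1), (-1, 4, 4)
cycles differ ⇒ inequivalent

no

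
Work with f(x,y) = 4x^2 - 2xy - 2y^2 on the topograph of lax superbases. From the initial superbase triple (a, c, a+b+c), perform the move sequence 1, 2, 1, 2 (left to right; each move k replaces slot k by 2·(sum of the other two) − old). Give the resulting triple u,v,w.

start (4,-2,0) = (f(1,0),f(0,1),f(1,1))
replace slot 1: 2·((-2)+0) − 4 = -8 → (-8,-2,0)
replace slot 2: 2·((-8)+0) − (-2) = -14 → (-8,-14,0)
replace slot 1: 2·((-14)+0) − (-8) = -20 → (-20,-14,0)
replace slot 2: 2·((-20)+0) − (-14) = -26 → (-20,-26,0)

-20,-26,0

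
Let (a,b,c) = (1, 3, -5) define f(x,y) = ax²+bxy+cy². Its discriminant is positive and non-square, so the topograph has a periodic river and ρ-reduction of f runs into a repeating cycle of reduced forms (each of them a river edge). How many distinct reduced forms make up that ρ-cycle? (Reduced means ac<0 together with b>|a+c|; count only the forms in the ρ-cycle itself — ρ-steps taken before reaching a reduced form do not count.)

D = 29, ⌊√D⌋ = 5
descent: ρ → (-5,-3,1)
descent: ρ → (1,5,-1)  [lands on river]
river: ρ → (-1,5,1)
ρ-cycle length = 2 (tail of 2 descent steps not counted)

2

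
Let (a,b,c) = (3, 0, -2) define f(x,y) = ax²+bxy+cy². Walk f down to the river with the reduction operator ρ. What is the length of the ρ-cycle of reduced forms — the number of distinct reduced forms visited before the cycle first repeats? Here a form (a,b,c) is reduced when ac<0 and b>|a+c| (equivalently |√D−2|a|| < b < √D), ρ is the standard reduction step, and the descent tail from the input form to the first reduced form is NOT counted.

D = 24, ⌊√D⌋ = 4
descent: ρ → (-2,4,1)  [lands on river]
river: ρ → (1,4,-2)
ρ-cycle length = 2 (tail of 1 descent step not counted)

2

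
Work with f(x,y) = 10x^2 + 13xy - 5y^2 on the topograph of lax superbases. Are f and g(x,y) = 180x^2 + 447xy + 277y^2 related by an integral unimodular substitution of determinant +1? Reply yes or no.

D₁ = 369, D₂ = 369
river cycle of f (length 16): (-5, 17, 4), (4, 15, -9), (-9, 3, 10), (10, 17, -2), (-2, 19, 1), (1, 19, -2), (-2, 17, 10), (10, 3, -9), (-9, 15, 4), (4, 17, -5), … (6 more)
river cycle of g (length 16): (10, 13, -5), (-5, 17, 4), (4, 15, -9), (-9, 3, 10), (10, 17, -2), (-2, 19, 1), (1, 19, -2), (-2, 17, 10), (10, 3, -9), (-9, 15, 4), … (6 more)
cycles coincide ⇒ equivalent

yes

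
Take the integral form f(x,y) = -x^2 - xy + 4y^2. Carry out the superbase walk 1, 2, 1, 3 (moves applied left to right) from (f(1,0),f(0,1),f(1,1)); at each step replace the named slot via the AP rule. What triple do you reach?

start (-1,4,2) = (f(1,0),f(0,1),f(1,1))
replace slot 1: 2·(4+2) − (-1) = 13 → (13,4,2)
replace slot 2: 2·(13+2) − 4 = 26 → (13,26,2)
replace slot 1: 2·(26+2) − 13 = 43 → (43,26,2)
replace slot 3: 2·(43+26) − 2 = 136 → (43,26,136)

43,26,136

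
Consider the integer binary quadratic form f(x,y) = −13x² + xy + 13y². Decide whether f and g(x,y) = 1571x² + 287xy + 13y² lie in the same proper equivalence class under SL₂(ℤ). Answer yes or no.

D₁ = 677, D₂ = 677
river cycle of f (length 6): (13, 25, -1), (-1, 25, 13), (13, 1, -13), (-13, 25, 1), (1, 25, -13), (-13, 1, 13)
river cycle of g (length 6): (13, 25, -1), (-1, 25, 13), (13, 1, -13), (-13, 25, 1), (1, 25, -13), (-13, 1, 13)
cycles coincide ⇒ equivalent

yes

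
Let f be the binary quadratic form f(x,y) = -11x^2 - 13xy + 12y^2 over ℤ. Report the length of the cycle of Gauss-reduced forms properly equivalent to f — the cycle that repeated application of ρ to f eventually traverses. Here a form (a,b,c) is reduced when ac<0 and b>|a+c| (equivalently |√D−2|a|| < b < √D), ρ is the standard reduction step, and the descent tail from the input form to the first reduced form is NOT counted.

D = 697, ⌊√D⌋ = 26
descent: ρ → (12,13,-11)  [lands on river]
river: ρ → (-11,9,14)
river: ρ → (14,19,-6)
river: ρ → (-6,17,17)
river: ρ → (17,17,-6)
river: ρ → (-6,19,14)
river: ρ → (14,9,-11)
river: ρ → (-11,13,12)
river: ρ → (12,11,-12)
river: ρ → (-12,13,11)
river: ρ → (11,9,-14)
river: ρ → (-14,19,6)
river: ρ → (6,17,-17)
river: ρ → (-17,17,6)
river: ρ → (6,19,-14)
river: ρ → (-14,9,11)
river: ρ → (11,13,-12)
river: ρ → (-12,11,12)
ρ-cycle length = 18 (tail of 1 descent step not counted)

18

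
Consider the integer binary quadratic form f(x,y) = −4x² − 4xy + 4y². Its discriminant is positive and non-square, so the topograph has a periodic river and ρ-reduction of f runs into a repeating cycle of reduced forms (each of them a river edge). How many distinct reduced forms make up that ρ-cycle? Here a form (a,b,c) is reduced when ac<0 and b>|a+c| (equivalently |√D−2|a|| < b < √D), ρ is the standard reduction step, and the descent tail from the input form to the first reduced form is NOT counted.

D = 80, ⌊√D⌋ = 8
descent: ρ → (4,4,-4)  [lands on river]
river: ρ → (-4,4,4)
ρ-cycle length = 2 (tail of 1 descent step not counted)

2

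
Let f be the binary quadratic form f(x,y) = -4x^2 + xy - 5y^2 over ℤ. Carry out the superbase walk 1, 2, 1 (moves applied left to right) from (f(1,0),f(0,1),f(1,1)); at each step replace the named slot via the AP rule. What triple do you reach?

start (-4,-5,-8) = (f(1,0),f(0,1),f(1,1))
replace slot 1: 2·((-5)+(-8)) − (-4) = -22 → (-22,-5,-8)
replace slot 2: 2·((-22)+(-8)) − (-5) = -55 → (-22,-55,-8)
replace slot 1: 2·((-55)+(-8)) − (-22) = -104 → (-104,-55,-8)

-104,-55,-8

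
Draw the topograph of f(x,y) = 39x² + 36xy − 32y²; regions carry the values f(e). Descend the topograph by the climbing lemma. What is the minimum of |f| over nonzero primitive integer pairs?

river: ρ → (-32,28,43)
river: ρ → (43,58,-17)
river: ρ → (-17,78,3)
river: ρ → (3,78,-17)
river: ρ → (-17,58,43)
river: ρ → (43,28,-32)
river: ρ → (-32,36,39)
river: ρ → (39,42,-29)
river: ρ → (-29,74,7)
river: ρ → (7,66,-69)
river: ρ → (-69,72,4)
river: ρ → (4,72,-69)
river: ρ → (-69,66,7)
river: ρ → (7,74,-29)
river: ρ → (-29,42,39)
river: ρ → (39,36,-32)
closes: descent 0, river 16
min |a| on river = 3

3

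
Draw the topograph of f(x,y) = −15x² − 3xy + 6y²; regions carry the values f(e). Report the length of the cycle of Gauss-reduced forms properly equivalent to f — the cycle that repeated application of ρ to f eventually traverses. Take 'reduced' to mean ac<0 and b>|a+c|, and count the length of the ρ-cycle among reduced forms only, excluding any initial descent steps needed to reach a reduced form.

D = 369, ⌊√D⌋ = 19
descent: ρ → (6,15,-6)  [lands on river]
river: ρ → (-6,9,12)
river: ρ → (12,15,-3)
river: ρ → (-3,15,12)
river: ρ → (12,9,-6)
river: ρ → (-6,15,6)
river: ρ → (6,9,-12)
river: ρ → (-12,15,3)
river: ρ → (3,15,-12)
river: ρ → (-12,9,6)
ρ-cycle length = 10 (tail of 1 descent step not counted)

10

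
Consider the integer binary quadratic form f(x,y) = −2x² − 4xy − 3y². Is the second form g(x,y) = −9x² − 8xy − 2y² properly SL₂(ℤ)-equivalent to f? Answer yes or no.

D₁ = -8, D₂ = -8
f is negative-definite; reduce −f:
−f: translate: b→0 (≡4 mod 4), so (2,4,3)→(2,0,1)
−f: flip: (2,0,1)→(1,0,2)
−f: reduced (well bottom): (1,0,2) with a≤c, −a<b≤a
flip sign back: reduced form of f is (-1,0,-2)
g is negative-definite; reduce −g:
−g: flip: (9,8,2)→(2,-8,9)
−g: translate: b→0 (≡-8 mod 4), so (2,-8,9)→(2,0,1)
−g: flip: (2,0,1)→(1,0,2)
−g: reduced (well bottom): (1,0,2) with a≤c, −a<b≤a
flip sign back: reduced form of g is (-1,0,-2)
reduced forms (-1, 0, -2) vs (-1, 0, -2) ⇒ equivalent

yes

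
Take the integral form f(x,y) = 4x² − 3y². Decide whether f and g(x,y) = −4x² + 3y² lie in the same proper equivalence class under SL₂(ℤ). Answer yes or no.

D₁ = 48, D₂ = 48
river cycle of f (length 2): (-3, 6, 1), (1, 6, -3)
river cycle of g (length 2): (3, 6, -1), (-1, 6, 3)
cycles differ ⇒ inequivalent

no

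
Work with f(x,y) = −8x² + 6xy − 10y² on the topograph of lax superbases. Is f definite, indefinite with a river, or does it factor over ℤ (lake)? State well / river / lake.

D = b²−4ac = 6² − 4·(-8)·(-10) = -284
D < 0 ⇒ definite ⇒ every region one sign ⇒ single well

well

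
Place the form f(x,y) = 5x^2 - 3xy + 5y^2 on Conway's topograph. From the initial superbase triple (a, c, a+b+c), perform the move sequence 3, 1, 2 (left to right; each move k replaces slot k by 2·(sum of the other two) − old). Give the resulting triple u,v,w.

start (5,5,7) = (f(1,0),f(0,1),f(1,1))
replace slot 3: 2·(5+5) − 7 = 13 → (5,5,13)
replace slot 1: 2·(5+13) − 5 = 31 → (31,5,13)
replace slot 2: 2·(31+13) − 5 = 83 → (31,83,13)

31,83,13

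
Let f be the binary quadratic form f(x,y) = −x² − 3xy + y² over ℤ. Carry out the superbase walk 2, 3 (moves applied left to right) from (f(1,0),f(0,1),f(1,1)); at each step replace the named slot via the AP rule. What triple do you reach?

start (-1,1,-3) = (f(1,0),f(0,1),f(1,1))
replace slot 2: 2·((-1)+(-3)) − 1 = -9 → (-1,-9,-3)
replace slot 3: 2·((-1)+(-9)) − (-3) = -17 → (-1,-9,-17)

-1,-9,-17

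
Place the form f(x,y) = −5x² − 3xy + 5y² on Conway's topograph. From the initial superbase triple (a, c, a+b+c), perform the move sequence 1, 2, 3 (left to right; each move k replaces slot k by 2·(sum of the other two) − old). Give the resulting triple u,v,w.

start (-5,5,-3) = (f(1,0),f(0,1),f(1,1))
replace slot 1: 2·(5+(-3)) − (-5) = 9 → (9,5,-3)
replace slot 2: 2·(9+(-3)) − 5 = 7 → (9,7,-3)
replace slot 3: 2·(9+7) − (-3) = 35 → (9,7,35)

9,7,35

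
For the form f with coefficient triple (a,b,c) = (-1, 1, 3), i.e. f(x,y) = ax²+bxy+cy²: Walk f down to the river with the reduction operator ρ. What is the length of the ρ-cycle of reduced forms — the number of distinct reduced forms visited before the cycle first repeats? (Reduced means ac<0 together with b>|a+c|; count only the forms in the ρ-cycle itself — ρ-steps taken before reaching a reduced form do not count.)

D = 13, ⌊√D⌋ = 3
descent: ρ → (3,-1,-1)
descent: ρ → (-1,3,1)  [lands on river]
river: ρ → (1,3,-1)
ρ-cycle length = 2 (tail of 2 descent steps not counted)

2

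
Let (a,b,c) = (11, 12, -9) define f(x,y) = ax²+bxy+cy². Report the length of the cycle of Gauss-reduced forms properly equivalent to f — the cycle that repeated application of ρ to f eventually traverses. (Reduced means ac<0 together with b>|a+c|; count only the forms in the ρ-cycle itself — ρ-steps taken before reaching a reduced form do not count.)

D = 540, ⌊√D⌋ = 23
river: ρ → (-9,6,14)
river: ρ → (14,22,-1)
river: ρ → (-1,22,14)
river: ρ → (14,6,-9)
river: ρ → (-9,12,11)
river: ρ → (11,10,-10)
river: ρ → (-10,10,11)
river: ρ → (11,12,-9)
ρ-cycle length = 8 (tail of 0 descent steps not counted)

8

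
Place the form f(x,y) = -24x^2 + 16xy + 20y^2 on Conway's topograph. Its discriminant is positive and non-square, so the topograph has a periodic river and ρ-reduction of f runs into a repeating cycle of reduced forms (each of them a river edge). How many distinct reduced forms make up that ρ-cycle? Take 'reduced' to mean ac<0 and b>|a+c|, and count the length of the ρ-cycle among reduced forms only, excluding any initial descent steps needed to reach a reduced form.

D = 2176, ⌊√D⌋ = 46
river: ρ → (20,24,-20)
river: ρ → (-20,16,24)
river: ρ → (24,32,-12)
river: ρ → (-12,40,12)
river: ρ → (12,32,-24)
river: ρ → (-24,16,20)
ρ-cycle length = 6 (tail of 0 descent steps not counted)

6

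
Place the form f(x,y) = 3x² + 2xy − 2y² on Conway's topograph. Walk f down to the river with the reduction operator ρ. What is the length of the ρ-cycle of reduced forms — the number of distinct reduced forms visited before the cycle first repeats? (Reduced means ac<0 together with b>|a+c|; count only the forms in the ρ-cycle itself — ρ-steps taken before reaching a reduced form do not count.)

D = 28, ⌊√D⌋ = 5
river: ρ → (-2,2,3)
river: ρ → (3,4,-1)
river: ρ → (-1,4,3)
river: ρ → (3,2,-2)
ρ-cycle length = 4 (tail of 0 descent steps not counted)

4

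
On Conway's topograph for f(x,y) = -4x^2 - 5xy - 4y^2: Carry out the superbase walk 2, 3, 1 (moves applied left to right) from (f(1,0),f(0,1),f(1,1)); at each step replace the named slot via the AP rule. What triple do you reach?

start (-4,-4,-13) = (f(1,0),f(0,1),f(1,1))
replace slot 2: 2·((-4)+(-13)) − (-4) = -30 → (-4,-30,-13)
replace slot 3: 2·((-4)+(-30)) − (-13) = -55 → (-4,-30,-55)
replace slot 1: 2·((-30)+(-55)) − (-4) = -166 → (-166,-30,-55)

-166,-30,-55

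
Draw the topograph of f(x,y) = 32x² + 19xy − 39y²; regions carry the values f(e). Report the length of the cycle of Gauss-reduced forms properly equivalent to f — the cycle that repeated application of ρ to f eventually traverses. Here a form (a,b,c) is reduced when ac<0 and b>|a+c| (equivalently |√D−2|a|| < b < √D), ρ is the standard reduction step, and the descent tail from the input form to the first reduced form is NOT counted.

D = 5353, ⌊√D⌋ = 73
river: ρ → (-39,59,12)
river: ρ → (12,61,-34)
river: ρ → (-34,7,39)
river: ρ → (39,71,-2)
river: ρ → (-2,73,3)
river: ρ → (3,71,-26)
river: ρ → (-26,33,41)
river: ρ → (41,49,-18)
river: ρ → (-18,59,26)
river: ρ → (26,45,-32)
river: ρ → (-32,19,39)
river: ρ → (39,59,-12)
river: ρ → (-12,61,34)
river: ρ → (34,7,-39)
river: ρ → (-39,71,2)
river: ρ → (2,73,-3)
river: ρ → (-3,71,26)
river: ρ → (26,33,-41)
river: ρ → (-41,49,18)
river: ρ → (18,59,-26)
river: ρ → (-26,45,32)
river: ρ → (32,19,-39)
ρ-cycle length = 22 (tail of 0 descent steps not counted)

22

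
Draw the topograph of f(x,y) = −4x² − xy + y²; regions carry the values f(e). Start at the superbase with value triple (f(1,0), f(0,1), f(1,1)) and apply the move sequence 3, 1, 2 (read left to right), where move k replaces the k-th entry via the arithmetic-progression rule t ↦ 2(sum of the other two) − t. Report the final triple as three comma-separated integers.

start (-4,1,-4) = (f(1,0),f(0,1),f(1,1))
replace slot 3: 2·((-4)+1) − (-4) = -2 → (-4,1,-2)
replace slot 1: 2·(1+(-2)) − (-4) = 2 → (2,1,-2)
replace slot 2: 2·(2+(-2)) − 1 = -1 → (2,-1,-2)

2,-1,-2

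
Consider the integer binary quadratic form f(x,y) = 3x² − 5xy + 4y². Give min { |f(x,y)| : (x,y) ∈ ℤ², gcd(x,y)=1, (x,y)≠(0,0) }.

translate: b→1 (≡-5 mod 6), so (3,-5,4)→(3,1,2)
flip: (3,1,2)→(2,-1,3)
reduced (well bottom): (2,-1,3) with a≤c, −a<b≤a
well minimum = a = 2

2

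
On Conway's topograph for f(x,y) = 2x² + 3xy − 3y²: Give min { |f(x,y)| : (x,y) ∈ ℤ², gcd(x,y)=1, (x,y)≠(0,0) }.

river: ρ → (-3,3,2)
river: ρ → (2,5,-1)
river: ρ → (-1,5,2)
river: ρ → (2,3,-3)
closes: descent 0, river 4
min |a| on river = 1

1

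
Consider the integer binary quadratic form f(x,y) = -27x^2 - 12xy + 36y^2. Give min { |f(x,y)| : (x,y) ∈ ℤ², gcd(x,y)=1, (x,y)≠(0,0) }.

descent: ρ → (36,12,-27)  [lands on river]
river: ρ → (-27,42,21)
river: ρ → (21,42,-27)
river: ρ → (-27,12,36)
river: ρ → (36,60,-3)
river: ρ → (-3,60,36)
closes: descent 1, river 6
min |a| on river = 3

3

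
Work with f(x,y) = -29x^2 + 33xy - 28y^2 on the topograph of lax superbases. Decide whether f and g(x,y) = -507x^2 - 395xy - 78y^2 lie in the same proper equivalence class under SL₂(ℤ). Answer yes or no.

D₁ = -2159, D₂ = -2159
f is negative-definite; reduce −f:
−f: translate: b→25 (≡-33 mod 58), so (29,-33,28)→(29,25,24)
−f: flip: (29,25,24)→(24,-25,29)
−f: translate: b→23 (≡-25 mod 48), so (24,-25,29)→(24,23,28)
−f: reduced (well bottom): (24,23,28) with a≤c, −a<b≤a
flip sign back: reduced form of f is (-24,-23,-28)
g is negative-definite; reduce −g:
−g: flip: (507,395,78)→(78,-395,507)
−g: translate: b→73 (≡-395 mod 156), so (78,-395,507)→(78,73,24)
−g: flip: (78,73,24)→(24,-73,78)
−g: translate: b→23 (≡-73 mod 48), so (24,-73,78)→(24,23,28)
−g: reduced (well bottom): (24,23,28) with a≤c, −a<b≤a
flip sign back: reduced form of g is (-24,-23,-28)
reduced forms (-24, -23, -28) vs (-24, -23, -28) ⇒ equivalent

yes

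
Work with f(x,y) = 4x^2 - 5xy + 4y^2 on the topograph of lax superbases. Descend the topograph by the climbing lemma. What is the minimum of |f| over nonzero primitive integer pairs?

translate: b→3 (≡-5 mod 8), so (4,-5,4)→(4,3,3)
flip: (4,3,3)→(3,-3,4)
translate: b→3 (≡-3 mod 6), so (3,-3,4)→(3,3,4)
reduced (well bottom): (3,3,4) with a≤c, −a<b≤a
well minimum = a = 3

3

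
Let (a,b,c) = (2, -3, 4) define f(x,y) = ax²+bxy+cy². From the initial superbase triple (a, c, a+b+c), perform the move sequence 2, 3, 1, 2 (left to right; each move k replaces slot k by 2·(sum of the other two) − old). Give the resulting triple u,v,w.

start (2,4,3) = (f(1,0),f(0,1),f(1,1))
replace slot 2: 2·(2+3) − 4 = 6 → (2,6,3)
replace slot 3: 2·(2+6) − 3 = 13 → (2,6,13)
replace slot 1: 2·(6+13) − 2 = 36 → (36,6,13)
replace slot 2: 2·(36+13) − 6 = 92 → (36,92,13)

36,92,13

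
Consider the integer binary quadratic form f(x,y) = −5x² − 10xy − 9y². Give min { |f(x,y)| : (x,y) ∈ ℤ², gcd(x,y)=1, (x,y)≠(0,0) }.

translate: b→0 (≡10 mod 10), so (5,10,9)→(5,0,4)
flip: (5,0,4)→(4,0,5)
reduced (well bottom): (4,0,5) with a≤c, −a<b≤a
well minimum |f| = |-4| = 4 (negative-definite)

4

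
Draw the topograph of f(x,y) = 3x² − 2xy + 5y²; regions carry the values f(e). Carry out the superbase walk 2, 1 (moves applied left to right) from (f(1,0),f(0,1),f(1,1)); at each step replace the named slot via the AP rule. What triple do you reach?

start (3,5,6) = (f(1,0),f(0,1),f(1,1))
replace slot 2: 2·(3+6) − 5 = 13 → (3,13,6)
replace slot 1: 2·(13+6) − 3 = 35 → (35,13,6)

35,13,6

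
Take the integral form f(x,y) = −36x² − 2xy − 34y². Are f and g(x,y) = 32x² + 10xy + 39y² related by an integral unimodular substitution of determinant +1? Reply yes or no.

D₁ = -4892, D₂ = -4892
f is negative-definite; reduce −f:
−f: flip: (36,2,34)→(34,-2,36)
−f: reduced (well bottom): (34,-2,36) with a≤c, −a<b≤a
flip sign back: reduced form of f is (-34,2,-36)
g: reduced (well bottom): (32,10,39) with a≤c, −a<b≤a
reduced forms (-34, 2, -36) vs (32, 10, 39) ⇒ inequivalent

no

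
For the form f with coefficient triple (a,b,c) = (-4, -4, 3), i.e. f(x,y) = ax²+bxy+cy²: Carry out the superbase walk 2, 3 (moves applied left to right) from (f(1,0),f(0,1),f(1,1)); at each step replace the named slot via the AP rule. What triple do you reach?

start (-4,3,-5) = (f(1,0),f(0,1),f(1,1))
replace slot 2: 2·((-4)+(-5)) − 3 = -21 → (-4,-21,-5)
replace slot 3: 2·((-4)+(-21)) − (-5) = -45 → (-4,-21,-45)

-4,-21,-45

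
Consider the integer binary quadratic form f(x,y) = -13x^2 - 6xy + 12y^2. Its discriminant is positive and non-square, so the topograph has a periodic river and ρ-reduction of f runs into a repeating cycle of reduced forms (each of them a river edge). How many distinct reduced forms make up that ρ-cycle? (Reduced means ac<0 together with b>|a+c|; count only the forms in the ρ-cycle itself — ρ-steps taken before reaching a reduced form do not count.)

D = 660, ⌊√D⌋ = 25
descent: ρ → (12,6,-13)  [lands on river]
river: ρ → (-13,20,5)
river: ρ → (5,20,-13)
river: ρ → (-13,6,12)
river: ρ → (12,18,-7)
river: ρ → (-7,24,3)
river: ρ → (3,24,-7)
river: ρ → (-7,18,12)
ρ-cycle length = 8 (tail of 1 descent step not counted)

8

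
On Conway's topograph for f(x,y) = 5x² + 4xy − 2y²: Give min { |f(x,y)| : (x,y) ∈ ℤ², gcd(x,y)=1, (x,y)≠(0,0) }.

river: ρ → (-2,4,5)
river: ρ → (5,6,-1)
river: ρ → (-1,6,5)
river: ρ → (5,4,-2)
closes: descent 0, river 4
min |a| on river = 1

1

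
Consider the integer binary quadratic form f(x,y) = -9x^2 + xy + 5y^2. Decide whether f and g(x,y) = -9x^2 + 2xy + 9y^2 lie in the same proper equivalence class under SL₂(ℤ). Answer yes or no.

D₁ = 181, D₂ = 328
discriminants differ ⇒ not SL₂(ℤ)-equivalent

no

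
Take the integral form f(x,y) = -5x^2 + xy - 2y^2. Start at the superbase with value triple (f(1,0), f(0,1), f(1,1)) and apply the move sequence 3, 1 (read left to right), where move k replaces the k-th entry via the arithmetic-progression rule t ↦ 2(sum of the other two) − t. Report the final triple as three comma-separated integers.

start (-5,-2,-6) = (f(1,0),f(0,1),f(1,1))
replace slot 3: 2·((-5)+(-2)) − (-6) = -8 → (-5,-2,-8)
replace slot 1: 2·((-2)+(-8)) − (-5) = -15 → (-15,-2,-8)

-15,-2,-8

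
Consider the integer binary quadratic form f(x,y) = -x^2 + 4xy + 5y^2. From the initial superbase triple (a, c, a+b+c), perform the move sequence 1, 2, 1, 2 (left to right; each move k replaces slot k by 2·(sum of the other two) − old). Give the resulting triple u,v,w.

start (-1,5,8) = (f(1,0),f(0,1),f(1,1))
replace slot 1: 2·(5+8) − (-1) = 27 → (27,5,8)
replace slot 2: 2·(27+8) − 5 = 65 → (27,65,8)
replace slot 1: 2·(65+8) − 27 = 119 → (119,65,8)
replace slot 2: 2·(119+8) − 65 = 189 → (119,189,8)

119,189,8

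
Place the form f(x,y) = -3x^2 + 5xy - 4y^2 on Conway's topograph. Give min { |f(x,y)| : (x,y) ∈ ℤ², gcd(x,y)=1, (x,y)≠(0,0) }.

translate: b→1 (≡-5 mod 6), so (3,-5,4)→(3,1,2)
flip: (3,1,2)→(2,-1,3)
reduced (well bottom): (2,-1,3) with a≤c, −a<b≤a
well minimum |f| = |-2| = 2 (negative-definite)

2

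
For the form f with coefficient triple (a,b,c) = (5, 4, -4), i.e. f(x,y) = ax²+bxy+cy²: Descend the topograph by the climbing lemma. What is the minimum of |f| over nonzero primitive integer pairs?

river: ρ → (-4,4,5)
river: ρ → (5,6,-3)
river: ρ → (-3,6,5)
river: ρ → (5,4,-4)
closes: descent 0, river 4
min |a| on river = 3

3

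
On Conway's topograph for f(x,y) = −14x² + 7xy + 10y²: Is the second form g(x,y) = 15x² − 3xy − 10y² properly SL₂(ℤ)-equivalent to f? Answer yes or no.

D₁ = 609, D₂ = 609
river cycle of f (length 16): (10, 13, -11), (-11, 9, 12), (12, 15, -8), (-8, 17, 10), (10, 23, -2), (-2, 21, 21), (21, 21, -2), (-2, 23, 10), (10, 17, -8), (-8, 15, 12), … (6 more)
river cycle of g (length 16): (-10, 23, 2), (2, 21, -21), (-21, 21, 2), (2, 23, -10), (-10, 17, 8), (8, 15, -12), (-12, 9, 11), (11, 13, -10), (-10, 7, 14), (14, 21, -3), … (6 more)
cycles differ ⇒ inequivalent

no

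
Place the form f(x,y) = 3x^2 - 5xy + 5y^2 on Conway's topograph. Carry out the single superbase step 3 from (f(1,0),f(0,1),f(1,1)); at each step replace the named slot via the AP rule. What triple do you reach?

start (3,5,3) = (f(1,0),f(0,1),f(1,1))
replace slot 3: 2·(3+5) − 3 = 13 → (3,5,13)

3,5,13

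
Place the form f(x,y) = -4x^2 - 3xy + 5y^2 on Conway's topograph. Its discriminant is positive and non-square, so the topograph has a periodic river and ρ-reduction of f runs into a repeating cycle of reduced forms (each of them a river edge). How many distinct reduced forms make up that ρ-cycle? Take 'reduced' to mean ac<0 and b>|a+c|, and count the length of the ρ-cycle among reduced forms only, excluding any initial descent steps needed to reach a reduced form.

D = 89, ⌊√D⌋ = 9
descent: ρ → (5,3,-4)  [lands on river]
river: ρ → (-4,5,4)
river: ρ → (4,3,-5)
river: ρ → (-5,7,2)
river: ρ → (2,9,-1)
river: ρ → (-1,9,2)
river: ρ → (2,7,-5)
river: ρ → (-5,3,4)
river: ρ → (4,5,-4)
river: ρ → (-4,3,5)
river: ρ → (5,7,-2)
river: ρ → (-2,9,1)
river: ρ → (1,9,-2)
river: ρ → (-2,7,5)
ρ-cycle length = 14 (tail of 1 descent step not counted)

14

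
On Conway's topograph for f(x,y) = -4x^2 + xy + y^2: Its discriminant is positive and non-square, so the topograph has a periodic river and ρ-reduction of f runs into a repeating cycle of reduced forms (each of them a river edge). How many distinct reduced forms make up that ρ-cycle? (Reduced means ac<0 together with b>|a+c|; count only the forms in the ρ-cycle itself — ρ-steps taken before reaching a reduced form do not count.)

D = 17, ⌊√D⌋ = 4
descent: ρ → (1,3,-2)  [lands on river]
river: ρ → (-2,1,2)
river: ρ → (2,3,-1)
river: ρ → (-1,3,2)
river: ρ → (2,1,-2)
river: ρ → (-2,3,1)
ρ-cycle length = 6 (tail of 1 descent step not counted)

6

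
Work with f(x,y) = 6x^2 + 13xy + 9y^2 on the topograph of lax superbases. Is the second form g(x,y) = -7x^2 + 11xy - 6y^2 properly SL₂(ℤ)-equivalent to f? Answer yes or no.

D₁ = -47, D₂ = -47
f: translate: b→1 (≡13 mod 12), so (6,13,9)→(6,1,2)
f: flip: (6,1,2)→(2,-1,6)
f: reduced (well bottom): (2,-1,6) with a≤c, −a<b≤a
g is negative-definite; reduce −g:
−g: translate: b→3 (≡-11 mod 14), so (7,-11,6)→(7,3,2)
−g: flip: (7,3,2)→(2,-3,7)
−g: translate: b→1 (≡-3 mod 4), so (2,-3,7)→(2,1,6)
−g: reduced (well bottom): (2,1,6) with a≤c, −a<b≤a
flip sign back: reduced form of g is (-2,-1,-6)
reduced forms (2, -1, 6) vs (-2, -1, -6) ⇒ inequivalent

no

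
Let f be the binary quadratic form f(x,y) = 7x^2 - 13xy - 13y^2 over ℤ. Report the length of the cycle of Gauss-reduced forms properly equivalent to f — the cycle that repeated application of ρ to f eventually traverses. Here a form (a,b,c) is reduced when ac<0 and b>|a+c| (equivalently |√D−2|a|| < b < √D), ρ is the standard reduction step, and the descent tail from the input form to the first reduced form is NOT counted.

D = 533, ⌊√D⌋ = 23
descent: ρ → (-13,13,7)  [lands on river]
river: ρ → (7,15,-11)
river: ρ → (-11,7,11)
river: ρ → (11,15,-7)
river: ρ → (-7,13,13)
river: ρ → (13,13,-7)
river: ρ → (-7,15,11)
river: ρ → (11,7,-11)
river: ρ → (-11,15,7)
river: ρ → (7,13,-13)
ρ-cycle length = 10 (tail of 1 descent step not counted)

10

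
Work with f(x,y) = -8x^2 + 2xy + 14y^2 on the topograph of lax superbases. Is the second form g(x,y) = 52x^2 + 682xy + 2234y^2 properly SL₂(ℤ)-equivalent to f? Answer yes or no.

D₁ = 452, D₂ = 452
river cycle of f (length 14): (-8, 18, 4), (4, 14, -16), (-16, 18, 2), (2, 18, -16), (-16, 14, 4), (4, 18, -8), (-8, 14, 8), (8, 18, -4), (-4, 14, 16), (16, 18, -2), … (4 more)
river cycle of g (length 14): (8, 14, -8), (-8, 18, 4), (4, 14, -16), (-16, 18, 2), (2, 18, -16), (-16, 14, 4), (4, 18, -8), (-8, 14, 8), (8, 18, -4), (-4, 14, 16), … (4 more)
cycles coincide ⇒ equivalent

yes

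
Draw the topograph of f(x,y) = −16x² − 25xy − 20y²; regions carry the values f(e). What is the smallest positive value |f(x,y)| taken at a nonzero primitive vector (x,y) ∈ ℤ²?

translate: b→-7 (≡25 mod 32), so (16,25,20)→(16,-7,11)
flip: (16,-7,11)→(11,7,16)
reduced (well bottom): (11,7,16) with a≤c, −a<b≤a
well minimum |f| = |-11| = 11 (negative-definite)

11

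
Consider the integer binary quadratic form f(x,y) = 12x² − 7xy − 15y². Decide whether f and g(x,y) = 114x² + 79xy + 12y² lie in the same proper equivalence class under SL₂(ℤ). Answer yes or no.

D₁ = 769, D₂ = 769
river cycle of f (length 70): (-15, 7, 12), (12, 17, -10), (-10, 23, 6), (6, 25, -6), (-6, 23, 10), (10, 17, -12), (-12, 7, 15), (15, 23, -4), (-4, 25, 9), (9, 11, -18), … (60 more)
river cycle of g (length 70): (12, 17, -10), (-10, 23, 6), (6, 25, -6), (-6, 23, 10), (10, 17, -12), (-12, 7, 15), (15, 23, -4), (-4, 25, 9), (9, 11, -18), (-18, 25, 2), … (60 more)
cycles coincide ⇒ equivalent

yes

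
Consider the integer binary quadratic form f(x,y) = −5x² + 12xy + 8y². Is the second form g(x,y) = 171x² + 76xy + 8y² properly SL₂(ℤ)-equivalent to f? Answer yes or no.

D₁ = 304, D₂ = 304
river cycle of f (length 12): (8, 4, -9), (-9, 14, 3), (3, 16, -4), (-4, 16, 3), (3, 14, -9), (-9, 4, 8), (8, 12, -5), (-5, 8, 12), (12, 16, -1), (-1, 16, 12), … (2 more)
river cycle of g (length 12): (8, 4, -9), (-9, 14, 3), (3, 16, -4), (-4, 16, 3), (3, 14, -9), (-9, 4, 8), (8, 12, -5), (-5, 8, 12), (12, 16, -1), (-1, 16, 12), … (2 more)
cycles coincide ⇒ equivalent

yes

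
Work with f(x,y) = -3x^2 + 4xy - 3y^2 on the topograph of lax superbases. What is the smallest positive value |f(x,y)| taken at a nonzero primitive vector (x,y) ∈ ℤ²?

translate: b→2 (≡-4 mod 6), so (3,-4,3)→(3,2,2)
flip: (3,2,2)→(2,-2,3)
translate: b→2 (≡-2 mod 4), so (2,-2,3)→(2,2,3)
reduced (well bottom): (2,2,3) with a≤c, −a<b≤a
well minimum |f| = |-2| = 2 (negative-definite)

2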